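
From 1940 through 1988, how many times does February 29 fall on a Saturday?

Leap years in 1940–1988: 13 of them.
Feb 29 weekday advances by 5 (mod 7) from one leap year to the next four years later (or differs when a century non-leap intervenes).
Leap-day weekdays: 1940:Thu 1944:Tue 1948:Sun 1952:Fri 1956:Wed 1960:Mon 1964:Sat✓ 1968:Thu 1972:Tue 1976:Sun 1980:Fri 1984:Wed 1988:Mon
Saturday: 1964 → 1.

1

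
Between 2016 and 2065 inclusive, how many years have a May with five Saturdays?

21

May has 31 days; it has five Saturdays when Saturday falls among the first (month-length − 28) days — i.e. when May 1 is one of Saturday/Friday/Thursday.
May 1 by year: 2016:Sun 2017:Mon 2018:Tue 2019:Wed 2020:Fri✓ 2021:Sat✓ 2022:Sun 2023:Mon 2024:Wed 2025:Thu✓ 2026:Fri✓ 2027:Sat✓ 2028:Mon 2029:Tue 2030:Wed …(20 more)… 2051:Mon 2052:Wed 2053:Thu✓ 2054:Fri✓ 2055:Sat✓ 2056:Mon 2057:Tue 2058:Wed 2059:Thu✓ 2060:Sat✓ 2061:Sun 2062:Mon 2063:Tue 2064:Thu✓ 2065:Fri✓
Years with five Saturdays: 2020, 2021, 2025, 2026, 2027, 2031, 2032, 2036, 2037, 2038, 2042, 2043, 2048, 2049, 2053, 2054, 2055, 2059, 2060, 2064, 2065 → 21.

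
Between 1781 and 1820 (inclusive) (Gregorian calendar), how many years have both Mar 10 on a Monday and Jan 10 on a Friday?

Check each year's weekday for Mar 10 and Jan 10:
  1781: Sat/Wed  1782: Sun/Thu  1783: Mon/Fri ✓  1784: Wed/Sat  1785: Thu/Mon  1786: Fri/Tue  1787: Sat/Wed  1788: Mon/Thu  1789: Tue/Sat  1790: Wed/Sun  1791: Thu/Mon  1792: Sat/Tue  1793: Sun/Thu  1794: Mon/Fri ✓  …(12 more)…  1807: Tue/Sat  1808: Thu/Sun  1809: Fri/Tue  1810: Sat/Wed  1811: Sun/Thu  1812: Tue/Fri  1813: Wed/Sun  1814: Thu/Mon  1815: Fri/Tue  1816: Sun/Wed  1817: Mon/Fri ✓  1818: Tue/Sat  1819: Wed/Sun  1820: Fri/Mon
Both conditions hold in: 1783, 1794, 1800, 1806, 1817 — 5.

5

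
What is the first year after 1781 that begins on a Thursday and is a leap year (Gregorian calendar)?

Jan 1 advances by 2 weekdays after a leap year and by 1 after a common year.
1781: Jan 1 is Monday.
1782: Tuesday
1783: Wednesday
1784: Thursday (leap)
1784 begins on a Thursday and is a leap year.

1784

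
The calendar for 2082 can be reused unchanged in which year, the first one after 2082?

Two years share a calendar iff Jan 1 falls on the same weekday and both are leap or both are common. 2082: Jan 1 is Thursday, common year.
2083: Jan 1 Friday, common
2084: Jan 1 Saturday, leap
2085: Jan 1 Monday, common
2086: Jan 1 Tuesday, common
2087: Jan 1 Wednesday, common
2088: Jan 1 Thursday, leap
2089: Jan 1 Saturday, common
2090: Jan 1 Sunday, common
2091: Jan 1 Monday, common
2092: Jan 1 Tuesday, leap
2093: Jan 1 Thursday, common
2093 matches on both conditions.

2093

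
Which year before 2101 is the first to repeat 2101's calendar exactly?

2095

Two years share a calendar iff Jan 1 falls on the same weekday and both are leap or both are common. 2101: Jan 1 is Saturday, common year.
2100: Jan 1 Friday, common
2099: Jan 1 Thursday, common
2098: Jan 1 Wednesday, common
2097: Jan 1 Tuesday, common
2096: Jan 1 Sunday, leap
2095: Jan 1 Saturday, common
2095 matches on both conditions.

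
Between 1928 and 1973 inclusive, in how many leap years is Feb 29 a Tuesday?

Leap years in 1928–1973: 12 of them.
Feb 29 weekday advances by 5 (mod 7) from one leap year to the next four years later (or differs when a century non-leap intervenes).
Leap-day weekdays: 1928:Wed 1932:Mon 1936:Sat 1940:Thu 1944:Tue✓ 1948:Sun 1952:Fri 1956:Wed 1960:Mon 1964:Sat 1968:Thu 1972:Tue✓
Tuesday: 1944, 1972 → 2.

2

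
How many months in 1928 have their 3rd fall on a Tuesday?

3

Check the 3rd of each month of 1928: Jan 3: Tue, Feb 3: Fri, Mar 3: Sat, Apr 3: Tue, May 3: Thu, Jun 3: Sun, Jul 3: Tue, Aug 3: Fri, Sep 3: Mon, Oct 3: Wed, Nov 3: Sat, Dec 3: Mon.
Tuesday occurs in January, April, July — 3 months.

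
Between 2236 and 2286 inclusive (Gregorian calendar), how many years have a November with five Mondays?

15

November has 30 days; it has five Mondays when Monday falls among the first (month-length − 28) days — i.e. when November 1 is one of Monday/Sunday.
November 1 by year: 2236:Tue 2237:Wed 2238:Thu 2239:Fri 2240:Sun✓ 2241:Mon✓ 2242:Tue 2243:Wed 2244:Fri 2245:Sat 2246:Sun✓ 2247:Mon✓ 2248:Wed 2249:Thu 2250:Fri …(21 more)… 2272:Fri 2273:Sat 2274:Sun✓ 2275:Mon✓ 2276:Wed 2277:Thu 2278:Fri 2279:Sat 2280:Mon✓ 2281:Tue 2282:Wed 2283:Thu 2284:Sat 2285:Sun✓ 2286:Mon✓
Years with five Mondays: 2240, 2241, 2246, 2247, 2252, 2257, 2258, 2263, 2268, 2269, 2274, 2275, 2280, 2285, 2286 → 15.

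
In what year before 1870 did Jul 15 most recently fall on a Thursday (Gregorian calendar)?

1869

From one year to the next, a fixed date's weekday advances by 1, or by 2 when a Feb 29 lies between the two dates.
1870: July 15 is Friday.
1869: Thursday (−1)
Jul 15 falls on a Thursday in 1869.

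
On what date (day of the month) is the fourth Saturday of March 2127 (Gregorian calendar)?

March 1, 2127 is a Saturday, so the first Saturday is the 1st.
The fourth Saturday is 1 + 21 = 22.

22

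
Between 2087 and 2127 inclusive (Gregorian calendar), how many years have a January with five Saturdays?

18

January has 31 days; it has five Saturdays when Saturday falls among the first (month-length − 28) days — i.e. when January 1 is one of Saturday/Friday/Thursday.
January 1 by year: 2087:Wed 2088:Thu✓ 2089:Sat✓ 2090:Sun 2091:Mon 2092:Tue 2093:Thu✓ 2094:Fri✓ 2095:Sat✓ 2096:Sun 2097:Tue 2098:Wed 2099:Thu✓ 2100:Fri✓ 2101:Sat✓ …(11 more)… 2113:Sun 2114:Mon 2115:Tue 2116:Wed 2117:Fri✓ 2118:Sat✓ 2119:Sun 2120:Mon 2121:Wed 2122:Thu✓ 2123:Fri✓ 2124:Sat✓ 2125:Mon 2126:Tue 2127:Wed
Years with five Saturdays: 2088, 2089, 2093, 2094, 2095, 2099, 2100, 2101, 2105, 2106, 2107, 2111, 2112, 2117, 2118, 2122, 2123, 2124 → 18.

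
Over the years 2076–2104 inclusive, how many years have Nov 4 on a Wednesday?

4

Track Nov 4's weekday year by year (advancing +1, or +2 across a Feb 29):
  2076: Wed ✓  2077: Thu (+1)  2078: Fri (+1)  2079: Sat (+1)  2080: Mon (+2)
  2081: Tue (+1)  2082: Wed (+1) ✓  2083: Thu (+1)  2084: Sat (+2)  2085: Sun (+1)
  2086: Mon (+1)  2087: Tue (+1)  2088: Thu (+2)  2089: Fri (+1)  2090: Sat (+1)
  2091: Sun (+1)  2092: Tue (+2)  2093: Wed (+1) ✓  2094: Thu (+1)  2095: Fri (+1)
  2096: Sun (+2)  2097: Mon (+1)  2098: Tue (+1)  2099: Wed (+1) ✓  2100: Thu (+1)
  2101: Fri (+1)  2102: Sat (+1)  2103: Sun (+1)  2104: Tue (+2)
Wednesday years: 2076, 2082, 2093, 2099 — 4 in total.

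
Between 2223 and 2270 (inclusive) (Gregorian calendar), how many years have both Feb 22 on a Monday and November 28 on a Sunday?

Check each year's weekday for Feb 22 and November 28:
  2223: Sat/Fri  2224: Sun/Sun  2225: Tue/Mon  2226: Wed/Tue  2227: Thu/Wed  2228: Fri/Fri  2229: Sun/Sat  2230: Mon/Sun ✓  2231: Tue/Mon  2232: Wed/Wed  2233: Fri/Thu  2234: Sat/Fri  2235: Sun/Sat  2236: Mon/Mon  …(20 more)…  2257: Sun/Sat  2258: Mon/Sun ✓  2259: Tue/Mon  2260: Wed/Wed  2261: Fri/Thu  2262: Sat/Fri  2263: Sun/Sat  2264: Mon/Mon  2265: Wed/Tue  2266: Thu/Wed  2267: Fri/Thu  2268: Sat/Sat  2269: Mon/Sun ✓  2270: Tue/Mon
Both conditions hold in: 2230, 2241, 2247, 2258, 2269 — 5.

5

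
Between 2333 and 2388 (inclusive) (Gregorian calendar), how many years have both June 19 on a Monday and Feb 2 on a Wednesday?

Check each year's weekday for June 19 and Feb 2:
  2333: Mon/Thu  2334: Tue/Fri  2335: Wed/Sat  2336: Fri/Sun  2337: Sat/Tue  2338: Sun/Wed  2339: Mon/Thu  2340: Wed/Fri  2341: Thu/Sun  2342: Fri/Mon  2343: Sat/Tue  2344: Mon/Wed ✓  2345: Tue/Fri  2346: Wed/Sat  …(28 more)…  2375: Thu/Sun  2376: Sat/Mon  2377: Sun/Wed  2378: Mon/Thu  2379: Tue/Fri  2380: Thu/Sat  2381: Fri/Mon  2382: Sat/Tue  2383: Sun/Wed  2384: Tue/Thu  2385: Wed/Sat  2386: Thu/Sun  2387: Fri/Mon  2388: Sun/Tue
Both conditions hold in: 2344, 2372 — 2.

2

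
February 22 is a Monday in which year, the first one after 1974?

1982

From one year to the next, a fixed date's weekday advances by 1, or by 2 when a Feb 29 lies between the two dates.
1974: February 22 is Friday.
1975: Saturday (+1)
1976: Sunday (+1)
1977: Tuesday (+2)
1978: Wednesday (+1)
1979: Thursday (+1)
1980: Friday (+1)
1981: Sunday (+2)
1982: Monday (+1)
February 22 falls on a Monday in 1982.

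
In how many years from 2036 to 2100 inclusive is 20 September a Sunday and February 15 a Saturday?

Check each year's weekday for 20 September and February 15:
  2036: Sat/Fri  2037: Sun/Sun  2038: Mon/Mon  2039: Tue/Tue  2040: Thu/Wed  2041: Fri/Fri  2042: Sat/Sat  2043: Sun/Sun  2044: Tue/Mon  2045: Wed/Wed  2046: Thu/Thu  2047: Fri/Fri  2048: Sun/Sat ✓  2049: Mon/Mon  …(37 more)…  2087: Sat/Sat  2088: Mon/Sun  2089: Tue/Tue  2090: Wed/Wed  2091: Thu/Thu  2092: Sat/Fri  2093: Sun/Sun  2094: Mon/Mon  2095: Tue/Tue  2096: Thu/Wed  2097: Fri/Fri  2098: Sat/Sat  2099: Sun/Sun  2100: Mon/Mon
Both conditions hold in: 2048, 2076 — 2.

2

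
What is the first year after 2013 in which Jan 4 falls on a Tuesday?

2022

From one year to the next, a fixed date's weekday advances by 1, or by 2 when a Feb 29 lies between the two dates.
2013: January 4 is Friday.
2014: Saturday (+1)
2015: Sunday (+1)
2016: Monday (+1)
2017: Wednesday (+2)
2018: Thursday (+1)
2019: Friday (+1)
2020: Saturday (+1)
2021: Monday (+2)
2022: Tuesday (+1)
Jan 4 falls on a Tuesday in 2022.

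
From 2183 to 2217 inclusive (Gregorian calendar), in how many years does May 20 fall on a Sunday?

Track May 20's weekday year by year (advancing +1, or +2 across a Feb 29):
  2183: Tue  2184: Thu (+2)  2185: Fri (+1)  2186: Sat (+1)  2187: Sun (+1) ✓
  2188: Tue (+2)  2189: Wed (+1)  2190: Thu (+1)  2191: Fri (+1)  2192: Sun (+2) ✓
  2193: Mon (+1)  2194: Tue (+1)  2195: Wed (+1)  2196: Fri (+2)  … (7 more years) …
  2204: Sun (+2) ✓  2205: Mon (+1)  2206: Tue (+1)  2207: Wed (+1)  2208: Fri (+2)
  2209: Sat (+1)  2210: Sun (+1) ✓  2211: Mon (+1)  2212: Wed (+2)  2213: Thu (+1)
  2214: Fri (+1)  2215: Sat (+1)  2216: Mon (+2)  2217: Tue (+1)
Sunday years: 2187, 2192, 2198, 2204, 2210 — 5 in total.

5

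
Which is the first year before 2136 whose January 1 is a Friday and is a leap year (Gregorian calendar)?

Jan 1 advances by 2 weekdays after a leap year and by 1 after a common year.
2136: Jan 1 is Sunday (leap).
2135: Saturday
2134: Friday
2133: Thursday
2132: Tuesday (leap)
2131: Monday
2130: Sunday
2129: Saturday
2128: Thursday (leap)
2127: Wednesday
2126: Tuesday
2125: Monday
2124: Saturday (leap)
2123: Friday
2122: Thursday
2121: Wednesday
2120: Monday (leap)
2119: Sunday
2118: Saturday
2117: Friday
2116: Wednesday (leap)
2115: Tuesday
2114: Monday
2113: Sunday
2112: Friday (leap)
2112 begins on a Friday and is a leap year.

2112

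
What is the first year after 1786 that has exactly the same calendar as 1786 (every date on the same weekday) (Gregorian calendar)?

1797

Two years share a calendar iff Jan 1 falls on the same weekday and both are leap or both are common. 1786: Jan 1 is Sunday, common year.
1787: Jan 1 Monday, common
1788: Jan 1 Tuesday, leap
1789: Jan 1 Thursday, common
1790: Jan 1 Friday, common
1791: Jan 1 Saturday, common
1792: Jan 1 Sunday, leap
1793: Jan 1 Tuesday, common
1794: Jan 1 Wednesday, common
1795: Jan 1 Thursday, common
1796: Jan 1 Friday, leap
1797: Jan 1 Sunday, common
1797 matches on both conditions.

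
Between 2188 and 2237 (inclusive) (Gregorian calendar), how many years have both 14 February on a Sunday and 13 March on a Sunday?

3

Check each year's weekday for 14 February and 13 March:
  2188: Thu/Thu  2189: Sat/Fri  2190: Sun/Sat  2191: Mon/Sun  2192: Tue/Tue  2193: Thu/Wed  2194: Fri/Thu  2195: Sat/Fri  2196: Sun/Sun ✓  2197: Tue/Mon  2198: Wed/Tue  2199: Thu/Wed  2200: Fri/Thu  2201: Sat/Fri  …(22 more)…  2224: Sat/Sat  2225: Mon/Sun  2226: Tue/Mon  2227: Wed/Tue  2228: Thu/Thu  2229: Sat/Fri  2230: Sun/Sat  2231: Mon/Sun  2232: Tue/Tue  2233: Thu/Wed  2234: Fri/Thu  2235: Sat/Fri  2236: Sun/Sun ✓  2237: Tue/Mon
Both conditions hold in: 2196, 2208, 2236 — 3.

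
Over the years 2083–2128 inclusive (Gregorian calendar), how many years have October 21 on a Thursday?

8

Track October 21's weekday year by year (advancing +1, or +2 across a Feb 29):
  2083: Thu ✓  2084: Sat (+2)  2085: Sun (+1)  2086: Mon (+1)  2087: Tue (+1)
  2088: Thu (+2) ✓  2089: Fri (+1)  2090: Sat (+1)  2091: Sun (+1)  2092: Tue (+2)
  2093: Wed (+1)  2094: Thu (+1) ✓  2095: Fri (+1)  2096: Sun (+2)  … (18 more years) …
  2115: Mon (+1)  2116: Wed (+2)  2117: Thu (+1) ✓  2118: Fri (+1)  2119: Sat (+1)
  2120: Mon (+2)  2121: Tue (+1)  2122: Wed (+1)  2123: Thu (+1) ✓  2124: Sat (+2)
  2125: Sun (+1)  2126: Mon (+1)  2127: Tue (+1)  2128: Thu (+2) ✓
Thursday years: 2083, 2088, 2094, 2100, 2106, 2117, 2123, 2128 — 8 in total.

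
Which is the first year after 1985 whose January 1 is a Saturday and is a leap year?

Jan 1 advances by 2 weekdays after a leap year and by 1 after a common year.
1985: Jan 1 is Tuesday.
1986: Wednesday
1987: Thursday
1988: Friday (leap)
1989: Sunday
1990: Monday
1991: Tuesday
1992: Wednesday (leap)
1993: Friday
1994: Saturday
1995: Sunday
1996: Monday (leap)
1997: Wednesday
1998: Thursday
1999: Friday
2000: Saturday (leap)
2000 begins on a Saturday and is a leap year.

2000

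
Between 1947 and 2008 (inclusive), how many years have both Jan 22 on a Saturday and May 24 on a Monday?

Check each year's weekday for Jan 22 and May 24:
  1947: Wed/Sat  1948: Thu/Mon  1949: Sat/Tue  1950: Sun/Wed  1951: Mon/Thu  1952: Tue/Sat  1953: Thu/Sun  1954: Fri/Mon  1955: Sat/Tue  1956: Sun/Thu  1957: Tue/Fri  1958: Wed/Sat  1959: Thu/Sun  1960: Fri/Tue  …(34 more)…  1995: Sun/Wed  1996: Mon/Fri  1997: Wed/Sat  1998: Thu/Sun  1999: Fri/Mon  2000: Sat/Wed  2001: Mon/Thu  2002: Tue/Fri  2003: Wed/Sat  2004: Thu/Mon  2005: Sat/Tue  2006: Sun/Wed  2007: Mon/Thu  2008: Tue/Sat
Both conditions hold in: no year — 0.

0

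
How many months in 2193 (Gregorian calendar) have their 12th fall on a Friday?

Check the 12th of each month of 2193: Jan 12: Sat, Feb 12: Tue, Mar 12: Tue, Apr 12: Fri, May 12: Sun, Jun 12: Wed, Jul 12: Fri, Aug 12: Mon, Sep 12: Thu, Oct 12: Sat, Nov 12: Tue, Dec 12: Thu.
Friday occurs in April, July — 2 months.

2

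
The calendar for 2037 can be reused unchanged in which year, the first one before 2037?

2026

Two years share a calendar iff Jan 1 falls on the same weekday and both are leap or both are common. 2037: Jan 1 is Thursday, common year.
2036: Jan 1 Tuesday, leap
2035: Jan 1 Monday, common
2034: Jan 1 Sunday, common
2033: Jan 1 Saturday, common
2032: Jan 1 Thursday, leap
2031: Jan 1 Wednesday, common
2030: Jan 1 Tuesday, common
2029: Jan 1 Monday, common
2028: Jan 1 Saturday, leap
2027: Jan 1 Friday, common
2026: Jan 1 Thursday, common
2026 matches on both conditions.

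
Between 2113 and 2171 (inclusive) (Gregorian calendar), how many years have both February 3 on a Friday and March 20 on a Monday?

7

Check each year's weekday for February 3 and March 20:
  2113: Fri/Mon ✓  2114: Sat/Tue  2115: Sun/Wed  2116: Mon/Fri  2117: Wed/Sat  2118: Thu/Sun  2119: Fri/Mon ✓  2120: Sat/Wed  2121: Mon/Thu  2122: Tue/Fri  2123: Wed/Sat  2124: Thu/Mon  2125: Sat/Tue  2126: Sun/Wed  …(31 more)…  2158: Fri/Mon ✓  2159: Sat/Tue  2160: Sun/Thu  2161: Tue/Fri  2162: Wed/Sat  2163: Thu/Sun  2164: Fri/Tue  2165: Sun/Wed  2166: Mon/Thu  2167: Tue/Fri  2168: Wed/Sun  2169: Fri/Mon ✓  2170: Sat/Tue  2171: Sun/Wed
Both conditions hold in: 2113, 2119, 2130, 2141, 2147, 2158, 2169 — 7.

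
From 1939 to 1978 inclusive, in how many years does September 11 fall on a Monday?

Track September 11's weekday year by year (advancing +1, or +2 across a Feb 29):
  1939: Mon ✓  1940: Wed (+2)  1941: Thu (+1)  1942: Fri (+1)  1943: Sat (+1)
  1944: Mon (+2) ✓  1945: Tue (+1)  1946: Wed (+1)  1947: Thu (+1)  1948: Sat (+2)
  1949: Sun (+1)  1950: Mon (+1) ✓  1951: Tue (+1)  1952: Thu (+2)  … (12 more years) …
  1965: Sat (+1)  1966: Sun (+1)  1967: Mon (+1) ✓  1968: Wed (+2)  1969: Thu (+1)
  1970: Fri (+1)  1971: Sat (+1)  1972: Mon (+2) ✓  1973: Tue (+1)  1974: Wed (+1)
  1975: Thu (+1)  1976: Sat (+2)  1977: Sun (+1)  1978: Mon (+1) ✓
Monday years: 1939, 1944, 1950, 1961, 1967, 1972, 1978 — 7 in total.

7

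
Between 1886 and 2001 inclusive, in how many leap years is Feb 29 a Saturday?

5

Leap years in 1886–2001: 28 of them.
Feb 29 weekday advances by 5 (mod 7) from one leap year to the next four years later (or differs when a century non-leap intervenes).
Leap-day weekdays: 1888:Wed 1892:Mon 1896:Sat✓ 1904:Mon 1908:Sat✓ 1912:Thu 1916:Tue 1920:Sun 1924:Fri 1928:Wed 1932:Mon 1936:Sat✓ 1940:Thu 1944:Tue 1948:Sun 1952:Fri 1956:Wed 1960:Mon 1964:Sat✓ 1968:Thu 1972:Tue 1976:Sun 1980:Fri 1984:Wed 1988:Mon 1992:Sat✓ 1996:Thu 2000:Tue
Saturday: 1896, 1908, 1936, 1964, 1992 → 5.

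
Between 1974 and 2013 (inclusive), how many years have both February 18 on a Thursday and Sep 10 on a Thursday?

Check each year's weekday for February 18 and Sep 10:
  1974: Mon/Tue  1975: Tue/Wed  1976: Wed/Fri  1977: Fri/Sat  1978: Sat/Sun  1979: Sun/Mon  1980: Mon/Wed  1981: Wed/Thu  1982: Thu/Fri  1983: Fri/Sat  1984: Sat/Mon  1985: Mon/Tue  1986: Tue/Wed  1987: Wed/Thu  …(12 more)…  2000: Fri/Sun  2001: Sun/Mon  2002: Mon/Tue  2003: Tue/Wed  2004: Wed/Fri  2005: Fri/Sat  2006: Sat/Sun  2007: Sun/Mon  2008: Mon/Wed  2009: Wed/Thu  2010: Thu/Fri  2011: Fri/Sat  2012: Sat/Mon  2013: Mon/Tue
Both conditions hold in: no year — 0.

0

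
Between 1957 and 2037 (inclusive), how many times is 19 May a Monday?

Track 19 May's weekday year by year (advancing +1, or +2 across a Feb 29):
  1957: Sun  1958: Mon (+1) ✓  1959: Tue (+1)  1960: Thu (+2)  1961: Fri (+1)
  1962: Sat (+1)  1963: Sun (+1)  1964: Tue (+2)  1965: Wed (+1)  1966: Thu (+1)
  1967: Fri (+1)  1968: Sun (+2)  1969: Mon (+1) ✓  1970: Tue (+1)  … (53 more years) …
  2024: Sun (+2)  2025: Mon (+1) ✓  2026: Tue (+1)  2027: Wed (+1)  2028: Fri (+2)
  2029: Sat (+1)  2030: Sun (+1)  2031: Mon (+1) ✓  2032: Wed (+2)  2033: Thu (+1)
  2034: Fri (+1)  2035: Sat (+1)  2036: Mon (+2) ✓  2037: Tue (+1)
Monday years: 1958, 1969, 1975, 1980, 1986, 1997, 2003, 2008, 2014, 2025, 2031, 2036 — 12 in total.

12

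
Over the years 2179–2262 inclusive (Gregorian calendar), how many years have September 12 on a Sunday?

12

Track September 12's weekday year by year (advancing +1, or +2 across a Feb 29):
  2179: Sun ✓  2180: Tue (+2)  2181: Wed (+1)  2182: Thu (+1)  2183: Fri (+1)
  2184: Sun (+2) ✓  2185: Mon (+1)  2186: Tue (+1)  2187: Wed (+1)  2188: Fri (+2)
  2189: Sat (+1)  2190: Sun (+1) ✓  2191: Mon (+1)  2192: Wed (+2)  … (56 more years) …
  2249: Wed (+1)  2250: Thu (+1)  2251: Fri (+1)  2252: Sun (+2) ✓  2253: Mon (+1)
  2254: Tue (+1)  2255: Wed (+1)  2256: Fri (+2)  2257: Sat (+1)  2258: Sun (+1) ✓
  2259: Mon (+1)  2260: Wed (+2)  2261: Thu (+1)  2262: Fri (+1)
Sunday years: 2179, 2184, 2190, 2202, 2213, 2219, 2224, 2230, 2241, 2247, 2252, 2258 — 12 in total.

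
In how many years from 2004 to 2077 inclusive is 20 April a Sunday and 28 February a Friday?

Check each year's weekday for 20 April and 28 February:
  2004: Tue/Sat  2005: Wed/Mon  2006: Thu/Tue  2007: Fri/Wed  2008: Sun/Thu  2009: Mon/Sat  2010: Tue/Sun  2011: Wed/Mon  2012: Fri/Tue  2013: Sat/Thu  2014: Sun/Fri ✓  2015: Mon/Sat  2016: Wed/Sun  2017: Thu/Tue  …(46 more)…  2064: Sun/Thu  2065: Mon/Sat  2066: Tue/Sun  2067: Wed/Mon  2068: Fri/Tue  2069: Sat/Thu  2070: Sun/Fri ✓  2071: Mon/Sat  2072: Wed/Sun  2073: Thu/Tue  2074: Fri/Wed  2075: Sat/Thu  2076: Mon/Fri  2077: Tue/Sun
Both conditions hold in: 2014, 2025, 2031, 2042, 2053, 2059, 2070 — 7.

7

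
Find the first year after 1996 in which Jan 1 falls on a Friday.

1999

Jan 1 advances by 2 weekdays after a leap year and by 1 after a common year.
1996: Jan 1 is Monday (leap).
1997: Wednesday
1998: Thursday
1999: Friday
1999 begins on a Friday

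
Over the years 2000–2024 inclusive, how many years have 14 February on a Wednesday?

Track 14 February's weekday year by year (advancing +1, or +2 across a Feb 29):
  2000: Mon  2001: Wed (+2) ✓  2002: Thu (+1)  2003: Fri (+1)  2004: Sat (+1)
  2005: Mon (+2)  2006: Tue (+1)  2007: Wed (+1) ✓  2008: Thu (+1)  2009: Sat (+2)
  2010: Sun (+1)  2011: Mon (+1)  2012: Tue (+1)  2013: Thu (+2)  2014: Fri (+1)
  2015: Sat (+1)  2016: Sun (+1)  2017: Tue (+2)  2018: Wed (+1) ✓  2019: Thu (+1)
  2020: Fri (+1)  2021: Sun (+2)  2022: Mon (+1)  2023: Tue (+1)  2024: Wed (+1) ✓
Wednesday years: 2001, 2007, 2018, 2024 — 4 in total.

4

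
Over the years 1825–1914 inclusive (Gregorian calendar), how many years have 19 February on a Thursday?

Track 19 February's weekday year by year (advancing +1, or +2 across a Feb 29):
  1825: Sat  1826: Sun (+1)  1827: Mon (+1)  1828: Tue (+1)  1829: Thu (+2) ✓
  1830: Fri (+1)  1831: Sat (+1)  1832: Sun (+1)  1833: Tue (+2)  1834: Wed (+1)
  1835: Thu (+1) ✓  1836: Fri (+1)  1837: Sun (+2)  1838: Mon (+1)  … (62 more years) …
  1901: Tue (+1)  1902: Wed (+1)  1903: Thu (+1) ✓  1904: Fri (+1)  1905: Sun (+2)
  1906: Mon (+1)  1907: Tue (+1)  1908: Wed (+1)  1909: Fri (+2)  1910: Sat (+1)
  1911: Sun (+1)  1912: Mon (+1)  1913: Wed (+2)  1914: Thu (+1) ✓
Thursday years: 1829, 1835, 1846, 1852, 1857, 1863, 1874, 1880, 1885, 1891, 1903, 1914 — 12 in total.

12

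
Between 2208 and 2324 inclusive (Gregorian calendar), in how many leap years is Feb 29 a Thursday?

4

Leap years in 2208–2324: 29 of them.
Feb 29 weekday advances by 5 (mod 7) from one leap year to the next four years later (or differs when a century non-leap intervenes).
Leap-day weekdays: 2208:Mon 2212:Sat 2216:Thu✓ 2220:Tue 2224:Sun 2228:Fri 2232:Wed 2236:Mon 2240:Sat 2244:Thu✓ 2248:Tue 2252:Sun 2256:Fri …(3 more)… 2272:Thu✓ 2276:Tue 2280:Sun 2284:Fri 2288:Wed 2292:Mon 2296:Sat 2304:Mon 2308:Sat 2312:Thu✓ 2316:Tue 2320:Sun 2324:Fri
Thursday: 2216, 2244, 2272, 2312 → 4.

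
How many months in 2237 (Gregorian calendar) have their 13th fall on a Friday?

Check the 13th of each month of 2237: Jan 13: Fri, Feb 13: Mon, Mar 13: Mon, Apr 13: Thu, May 13: Sat, Jun 13: Tue, Jul 13: Thu, Aug 13: Sun, Sep 13: Wed, Oct 13: Fri, Nov 13: Mon, Dec 13: Wed.
Friday occurs in January, October — 2 months.

2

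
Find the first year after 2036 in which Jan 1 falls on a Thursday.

Jan 1 advances by 2 weekdays after a leap year and by 1 after a common year.
2036: Jan 1 is Tuesday (leap).
2037: Thursday
2037 begins on a Thursday

2037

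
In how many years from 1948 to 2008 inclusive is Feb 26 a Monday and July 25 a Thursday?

Check each year's weekday for Feb 26 and July 25:
  1948: Thu/Sun  1949: Sat/Mon  1950: Sun/Tue  1951: Mon/Wed  1952: Tue/Fri  1953: Thu/Sat  1954: Fri/Sun  1955: Sat/Mon  1956: Sun/Wed  1957: Tue/Thu  1958: Wed/Fri  1959: Thu/Sat  1960: Fri/Mon  1961: Sun/Tue  …(33 more)…  1995: Sun/Tue  1996: Mon/Thu ✓  1997: Wed/Fri  1998: Thu/Sat  1999: Fri/Sun  2000: Sat/Tue  2001: Mon/Wed  2002: Tue/Thu  2003: Wed/Fri  2004: Thu/Sun  2005: Sat/Mon  2006: Sun/Tue  2007: Mon/Wed  2008: Tue/Fri
Both conditions hold in: 1968, 1996 — 2.

2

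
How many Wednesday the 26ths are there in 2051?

2

Check the 26th of each month of 2051: Jan 26: Thu, Feb 26: Sun, Mar 26: Sun, Apr 26: Wed, May 26: Fri, Jun 26: Mon, Jul 26: Wed, Aug 26: Sat, Sep 26: Tue, Oct 26: Thu, Nov 26: Sun, Dec 26: Tue.
Wednesday occurs in April, July — 2 months.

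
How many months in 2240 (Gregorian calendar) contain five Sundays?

4

A month of length L has five Sundays iff its first Sunday is on day ≤ L−28 (so day 1–3 in a 31-day month, 1–2 in a 30-day month, day 1 in a leap February).
Checking each month of 2240: Jan starts Wed (31d); Feb starts Sat (29d); Mar starts Sun (31d) ✓; Apr starts Wed (30d); May starts Fri (31d) ✓; Jun starts Mon (30d); Jul starts Wed (31d); Aug starts Sat (31d) ✓; Sep starts Tue (30d); Oct starts Thu (31d); Nov starts Sun (30d) ✓; Dec starts Tue (31d).
Five-Sunday months: March, May, August, November → 4.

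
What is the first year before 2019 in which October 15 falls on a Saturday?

From one year to the next, a fixed date's weekday advances by 1, or by 2 when a Feb 29 lies between the two dates.
2019: October 15 is Tuesday.
2018: Monday (−1)
2017: Sunday (−1)
2016: Saturday (−1)
October 15 falls on a Saturday in 2016.

2016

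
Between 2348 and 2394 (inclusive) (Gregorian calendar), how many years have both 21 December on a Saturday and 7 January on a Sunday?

1

Check each year's weekday for 21 December and 7 January:
  2348: Tue/Wed  2349: Wed/Fri  2350: Thu/Sat  2351: Fri/Sun  2352: Sun/Mon  2353: Mon/Wed  2354: Tue/Thu  2355: Wed/Fri  2356: Fri/Sat  2357: Sat/Mon  2358: Sun/Tue  2359: Mon/Wed  2360: Wed/Thu  2361: Thu/Sat  …(19 more)…  2381: Mon/Wed  2382: Tue/Thu  2383: Wed/Fri  2384: Fri/Sat  2385: Sat/Mon  2386: Sun/Tue  2387: Mon/Wed  2388: Wed/Thu  2389: Thu/Sat  2390: Fri/Sun  2391: Sat/Mon  2392: Mon/Tue  2393: Tue/Thu  2394: Wed/Fri
Both conditions hold in: 2368 — 1.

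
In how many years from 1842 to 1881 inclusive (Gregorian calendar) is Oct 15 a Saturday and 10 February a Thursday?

Check each year's weekday for Oct 15 and 10 February:
  1842: Sat/Thu ✓  1843: Sun/Fri  1844: Tue/Sat  1845: Wed/Mon  1846: Thu/Tue  1847: Fri/Wed  1848: Sun/Thu  1849: Mon/Sat  1850: Tue/Sun  1851: Wed/Mon  1852: Fri/Tue  1853: Sat/Thu ✓  1854: Sun/Fri  1855: Mon/Sat  …(12 more)…  1868: Thu/Mon  1869: Fri/Wed  1870: Sat/Thu ✓  1871: Sun/Fri  1872: Tue/Sat  1873: Wed/Mon  1874: Thu/Tue  1875: Fri/Wed  1876: Sun/Thu  1877: Mon/Sat  1878: Tue/Sun  1879: Wed/Mon  1880: Fri/Tue  1881: Sat/Thu ✓
Both conditions hold in: 1842, 1853, 1859, 1870, 1881 — 5.

5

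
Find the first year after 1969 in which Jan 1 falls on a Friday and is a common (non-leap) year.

1971

Jan 1 advances by 2 weekdays after a leap year and by 1 after a common year.
1969: Jan 1 is Wednesday.
1970: Thursday
1971: Friday
1971 begins on a Friday and is a common year.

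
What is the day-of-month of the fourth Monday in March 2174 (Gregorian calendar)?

March 1, 2174 is a Tuesday, so the first Monday is the 7th.
The fourth Monday is 7 + 21 = 28.

28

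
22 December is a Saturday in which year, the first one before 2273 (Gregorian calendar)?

From one year to the next, a fixed date's weekday advances by 1, or by 2 when a Feb 29 lies between the two dates.
2273: December 22 is Monday.
2272: Sunday (−1)
2271: Friday (−2)
2270: Thursday (−1)
2269: Wednesday (−1)
2268: Tuesday (−1)
2267: Sunday (−2)
2266: Saturday (−1)
22 December falls on a Saturday in 2266.

2266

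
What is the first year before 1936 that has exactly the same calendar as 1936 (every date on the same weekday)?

1908

Two years share a calendar iff Jan 1 falls on the same weekday and both are leap or both are common. 1936: Jan 1 is Wednesday, leap year.
1935: Jan 1 Tuesday, common
1934: Jan 1 Monday, common
1933: Jan 1 Sunday, common
1932: Jan 1 Friday, leap
1931: Jan 1 Thursday, common
1930: Jan 1 Wednesday, common
1929: Jan 1 Tuesday, common
1928: Jan 1 Sunday, leap
1927: Jan 1 Saturday, common
1926: Jan 1 Friday, common
1925: Jan 1 Thursday, common
1924: Jan 1 Tuesday, leap
1923: Jan 1 Monday, common
1922: Jan 1 Sunday, common
1921: Jan 1 Saturday, common
1920: Jan 1 Thursday, leap
1919: Jan 1 Wednesday, common
1918: Jan 1 Tuesday, common
1917: Jan 1 Monday, common
1916: Jan 1 Saturday, leap
1915: Jan 1 Friday, common
1914: Jan 1 Thursday, common
1913: Jan 1 Wednesday, common
1912: Jan 1 Monday, leap
1911: Jan 1 Sunday, common
1910: Jan 1 Saturday, common
1909: Jan 1 Friday, common
1908: Jan 1 Wednesday, leap
1908 matches on both conditions.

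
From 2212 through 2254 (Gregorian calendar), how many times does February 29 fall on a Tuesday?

2

Leap years in 2212–2254: 11 of them.
Feb 29 weekday advances by 5 (mod 7) from one leap year to the next four years later (or differs when a century non-leap intervenes).
Leap-day weekdays: 2212:Sat 2216:Thu 2220:Tue✓ 2224:Sun 2228:Fri 2232:Wed 2236:Mon 2240:Sat 2244:Thu 2248:Tue✓ 2252:Sun
Tuesday: 2220, 2248 → 2.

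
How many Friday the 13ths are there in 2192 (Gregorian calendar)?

Check the 13th of each month of 2192: Jan 13: Fri, Feb 13: Mon, Mar 13: Tue, Apr 13: Fri, May 13: Sun, Jun 13: Wed, Jul 13: Fri, Aug 13: Mon, Sep 13: Thu, Oct 13: Sat, Nov 13: Tue, Dec 13: Thu.
Friday occurs in January, April, July — 3 months.

3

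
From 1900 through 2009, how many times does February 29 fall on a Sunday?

Leap years in 1900–2009: 27 of them.
Feb 29 weekday advances by 5 (mod 7) from one leap year to the next four years later (or differs when a century non-leap intervenes).
Leap-day weekdays: 1904:Mon 1908:Sat 1912:Thu 1916:Tue 1920:Sun✓ 1924:Fri 1928:Wed 1932:Mon 1936:Sat 1940:Thu 1944:Tue 1948:Sun✓ 1952:Fri 1956:Wed 1960:Mon 1964:Sat 1968:Thu 1972:Tue 1976:Sun✓ 1980:Fri 1984:Wed 1988:Mon 1992:Sat 1996:Thu 2000:Tue 2004:Sun✓ 2008:Fri
Sunday: 1920, 1948, 1976, 2004 → 4.

4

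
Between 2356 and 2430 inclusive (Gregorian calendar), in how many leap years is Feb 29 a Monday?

Leap years in 2356–2430: 19 of them.
Feb 29 weekday advances by 5 (mod 7) from one leap year to the next four years later (or differs when a century non-leap intervenes).
Leap-day weekdays: 2356:Wed 2360:Mon✓ 2364:Sat 2368:Thu 2372:Tue 2376:Sun 2380:Fri 2384:Wed 2388:Mon✓ 2392:Sat 2396:Thu 2400:Tue 2404:Sun 2408:Fri 2412:Wed 2416:Mon✓ 2420:Sat 2424:Thu 2428:Tue
Monday: 2360, 2388, 2416 → 3.

3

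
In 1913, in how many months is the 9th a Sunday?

3

Check the 9th of each month of 1913: Jan 9: Thu, Feb 9: Sun, Mar 9: Sun, Apr 9: Wed, May 9: Fri, Jun 9: Mon, Jul 9: Wed, Aug 9: Sat, Sep 9: Tue, Oct 9: Thu, Nov 9: Sun, Dec 9: Tue.
Sunday occurs in February, March, November — 3 months.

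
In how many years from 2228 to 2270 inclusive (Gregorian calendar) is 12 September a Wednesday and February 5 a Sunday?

2

Check each year's weekday for 12 September and February 5:
  2228: Fri/Tue  2229: Sat/Thu  2230: Sun/Fri  2231: Mon/Sat  2232: Wed/Sun ✓  2233: Thu/Tue  2234: Fri/Wed  2235: Sat/Thu  2236: Mon/Fri  2237: Tue/Sun  2238: Wed/Mon  2239: Thu/Tue  2240: Sat/Wed  2241: Sun/Fri  …(15 more)…  2257: Sat/Thu  2258: Sun/Fri  2259: Mon/Sat  2260: Wed/Sun ✓  2261: Thu/Tue  2262: Fri/Wed  2263: Sat/Thu  2264: Mon/Fri  2265: Tue/Sun  2266: Wed/Mon  2267: Thu/Tue  2268: Sat/Wed  2269: Sun/Fri  2270: Mon/Sat
Both conditions hold in: 2232, 2260 — 2.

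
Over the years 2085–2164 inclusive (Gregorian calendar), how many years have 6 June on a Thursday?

10

Track 6 June's weekday year by year (advancing +1, or +2 across a Feb 29):
  2085: Wed  2086: Thu (+1) ✓  2087: Fri (+1)  2088: Sun (+2)  2089: Mon (+1)
  2090: Tue (+1)  2091: Wed (+1)  2092: Fri (+2)  2093: Sat (+1)  2094: Sun (+1)
  2095: Mon (+1)  2096: Wed (+2)  2097: Thu (+1) ✓  2098: Fri (+1)  … (52 more years) …
  2151: Sun (+1)  2152: Tue (+2)  2153: Wed (+1)  2154: Thu (+1) ✓  2155: Fri (+1)
  2156: Sun (+2)  2157: Mon (+1)  2158: Tue (+1)  2159: Wed (+1)  2160: Fri (+2)
  2161: Sat (+1)  2162: Sun (+1)  2163: Mon (+1)  2164: Wed (+2)
Thursday years: 2086, 2097, 2109, 2115, 2120, 2126, 2137, 2143, 2148, 2154 — 10 in total.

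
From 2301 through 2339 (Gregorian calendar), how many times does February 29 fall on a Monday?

Leap years in 2301–2339: 9 of them.
Feb 29 weekday advances by 5 (mod 7) from one leap year to the next four years later (or differs when a century non-leap intervenes).
Leap-day weekdays: 2304:Mon✓ 2308:Sat 2312:Thu 2316:Tue 2320:Sun 2324:Fri 2328:Wed 2332:Mon✓ 2336:Sat
Monday: 2304, 2332 → 2.

2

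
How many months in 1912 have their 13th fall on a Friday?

2

Check the 13th of each month of 1912: Jan 13: Sat, Feb 13: Tue, Mar 13: Wed, Apr 13: Sat, May 13: Mon, Jun 13: Thu, Jul 13: Sat, Aug 13: Tue, Sep 13: Fri, Oct 13: Sun, Nov 13: Wed, Dec 13: Fri.
Friday occurs in September, December — 2 months.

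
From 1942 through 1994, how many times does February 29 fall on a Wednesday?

2

Leap years in 1942–1994: 13 of them.
Feb 29 weekday advances by 5 (mod 7) from one leap year to the next four years later (or differs when a century non-leap intervenes).
Leap-day weekdays: 1944:Tue 1948:Sun 1952:Fri 1956:Wed✓ 1960:Mon 1964:Sat 1968:Thu 1972:Tue 1976:Sun 1980:Fri 1984:Wed✓ 1988:Mon 1992:Sat
Wednesday: 1956, 1984 → 2.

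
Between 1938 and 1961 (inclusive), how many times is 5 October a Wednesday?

4

Track 5 October's weekday year by year (advancing +1, or +2 across a Feb 29):
  1938: Wed ✓  1939: Thu (+1)  1940: Sat (+2)  1941: Sun (+1)  1942: Mon (+1)
  1943: Tue (+1)  1944: Thu (+2)  1945: Fri (+1)  1946: Sat (+1)  1947: Sun (+1)
  1948: Tue (+2)  1949: Wed (+1) ✓  1950: Thu (+1)  1951: Fri (+1)  1952: Sun (+2)
  1953: Mon (+1)  1954: Tue (+1)  1955: Wed (+1) ✓  1956: Fri (+2)  1957: Sat (+1)
  1958: Sun (+1)  1959: Mon (+1)  1960: Wed (+2) ✓  1961: Thu (+1)
Wednesday years: 1938, 1949, 1955, 1960 — 4 in total.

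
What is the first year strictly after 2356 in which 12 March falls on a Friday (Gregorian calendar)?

From one year to the next, a fixed date's weekday advances by 1, or by 2 when a Feb 29 lies between the two dates.
2356: March 12 is Monday.
2357: Tuesday (+1)
2358: Wednesday (+1)
2359: Thursday (+1)
2360: Saturday (+2)
2361: Sunday (+1)
2362: Monday (+1)
2363: Tuesday (+1)
2364: Thursday (+2)
2365: Friday (+1)
12 March falls on a Friday in 2365.

2365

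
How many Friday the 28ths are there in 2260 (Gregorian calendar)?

2

Check the 28th of each month of 2260: Jan 28: Sat, Feb 28: Tue, Mar 28: Wed, Apr 28: Sat, May 28: Mon, Jun 28: Thu, Jul 28: Sat, Aug 28: Tue, Sep 28: Fri, Oct 28: Sun, Nov 28: Wed, Dec 28: Fri.
Friday occurs in September, December — 2 months.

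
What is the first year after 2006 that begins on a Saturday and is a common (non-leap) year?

2011

Jan 1 advances by 2 weekdays after a leap year and by 1 after a common year.
2006: Jan 1 is Sunday.
2007: Monday
2008: Tuesday (leap)
2009: Thursday
2010: Friday
2011: Saturday
2011 begins on a Saturday and is a common year.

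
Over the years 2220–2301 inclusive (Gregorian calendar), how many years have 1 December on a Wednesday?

Track 1 December's weekday year by year (advancing +1, or +2 across a Feb 29):
  2220: Fri  2221: Sat (+1)  2222: Sun (+1)  2223: Mon (+1)  2224: Wed (+2) ✓
  2225: Thu (+1)  2226: Fri (+1)  2227: Sat (+1)  2228: Mon (+2)  2229: Tue (+1)
  2230: Wed (+1) ✓  2231: Thu (+1)  2232: Sat (+2)  2233: Sun (+1)  … (54 more years) …
  2288: Sat (+2)  2289: Sun (+1)  2290: Mon (+1)  2291: Tue (+1)  2292: Thu (+2)
  2293: Fri (+1)  2294: Sat (+1)  2295: Sun (+1)  2296: Tue (+2)  2297: Wed (+1) ✓
  2298: Thu (+1)  2299: Fri (+1)  2300: Sat (+1)  2301: Sun (+1)
Wednesday years: 2224, 2230, 2241, 2247, 2252, 2258, 2269, 2275, 2280, 2286, 2297 — 11 in total.

11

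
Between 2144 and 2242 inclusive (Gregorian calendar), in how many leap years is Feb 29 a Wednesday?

4

Leap years in 2144–2242: 24 of them.
Feb 29 weekday advances by 5 (mod 7) from one leap year to the next four years later (or differs when a century non-leap intervenes).
Leap-day weekdays: 2144:Sat 2148:Thu 2152:Tue 2156:Sun 2160:Fri 2164:Wed✓ 2168:Mon 2172:Sat 2176:Thu 2180:Tue 2184:Sun 2188:Fri 2192:Wed✓ 2196:Mon 2204:Wed✓ 2208:Mon 2212:Sat 2216:Thu 2220:Tue 2224:Sun 2228:Fri 2232:Wed✓ 2236:Mon 2240:Sat
Wednesday: 2164, 2192, 2204, 2232 → 4.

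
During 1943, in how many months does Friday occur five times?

A month of length L has five Fridays iff its first Friday is on day ≤ L−28 (so day 1–3 in a 31-day month, 1–2 in a 30-day month, day 1 in a leap February).
Checking each month of 1943: Jan starts Fri (31d) ✓; Feb starts Mon (28d); Mar starts Mon (31d); Apr starts Thu (30d) ✓; May starts Sat (31d); Jun starts Tue (30d); Jul starts Thu (31d) ✓; Aug starts Sun (31d); Sep starts Wed (30d); Oct starts Fri (31d) ✓; Nov starts Mon (30d); Dec starts Wed (31d) ✓.
Five-Friday months: January, April, July, October, December → 5.

5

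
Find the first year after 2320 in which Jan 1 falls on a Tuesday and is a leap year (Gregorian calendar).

2324

Jan 1 advances by 2 weekdays after a leap year and by 1 after a common year.
2320: Jan 1 is Thursday (leap).
2321: Saturday
2322: Sunday
2323: Monday
2324: Tuesday (leap)
2324 begins on a Tuesday and is a leap year.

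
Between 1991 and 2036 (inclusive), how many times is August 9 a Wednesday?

Track August 9's weekday year by year (advancing +1, or +2 across a Feb 29):
  1991: Fri  1992: Sun (+2)  1993: Mon (+1)  1994: Tue (+1)  1995: Wed (+1) ✓
  1996: Fri (+2)  1997: Sat (+1)  1998: Sun (+1)  1999: Mon (+1)  2000: Wed (+2) ✓
  2001: Thu (+1)  2002: Fri (+1)  2003: Sat (+1)  2004: Mon (+2)  … (18 more years) …
  2023: Wed (+1) ✓  2024: Fri (+2)  2025: Sat (+1)  2026: Sun (+1)  2027: Mon (+1)
  2028: Wed (+2) ✓  2029: Thu (+1)  2030: Fri (+1)  2031: Sat (+1)  2032: Mon (+2)
  2033: Tue (+1)  2034: Wed (+1) ✓  2035: Thu (+1)  2036: Sat (+2)
Wednesday years: 1995, 2000, 2006, 2017, 2023, 2028, 2034 — 7 in total.

7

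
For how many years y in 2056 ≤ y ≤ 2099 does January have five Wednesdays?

19

January has 31 days; it has five Wednesdays when Wednesday falls among the first (month-length − 28) days — i.e. when January 1 is one of Wednesday/Tuesday/Monday.
January 1 by year: 2056:Sat 2057:Mon✓ 2058:Tue✓ 2059:Wed✓ 2060:Thu 2061:Sat 2062:Sun 2063:Mon✓ 2064:Tue✓ 2065:Thu 2066:Fri 2067:Sat 2068:Sun 2069:Tue✓ 2070:Wed✓ …(14 more)… 2085:Mon✓ 2086:Tue✓ 2087:Wed✓ 2088:Thu 2089:Sat 2090:Sun 2091:Mon✓ 2092:Tue✓ 2093:Thu 2094:Fri 2095:Sat 2096:Sun 2097:Tue✓ 2098:Wed✓ 2099:Thu
Years with five Wednesdays: 2057, 2058, 2059, 2063, 2064, 2069, 2070, 2074, 2075, 2076, 2080, 2081, 2085, 2086, 2087, 2091, 2092, 2097, 2098 → 19.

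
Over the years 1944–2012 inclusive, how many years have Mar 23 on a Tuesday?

10

Track Mar 23's weekday year by year (advancing +1, or +2 across a Feb 29):
  1944: Thu  1945: Fri (+1)  1946: Sat (+1)  1947: Sun (+1)  1948: Tue (+2) ✓
  1949: Wed (+1)  1950: Thu (+1)  1951: Fri (+1)  1952: Sun (+2)  1953: Mon (+1)
  1954: Tue (+1) ✓  1955: Wed (+1)  1956: Fri (+2)  1957: Sat (+1)  … (41 more years) …
  1999: Tue (+1) ✓  2000: Thu (+2)  2001: Fri (+1)  2002: Sat (+1)  2003: Sun (+1)
  2004: Tue (+2) ✓  2005: Wed (+1)  2006: Thu (+1)  2007: Fri (+1)  2008: Sun (+2)
  2009: Mon (+1)  2010: Tue (+1) ✓  2011: Wed (+1)  2012: Fri (+2)
Tuesday years: 1948, 1954, 1965, 1971, 1976, 1982, 1993, 1999, 2004, 2010 — 10 in total.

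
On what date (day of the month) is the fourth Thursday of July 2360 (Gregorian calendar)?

July 1, 2360 is a Friday, so the first Thursday is the 7th.
The fourth Thursday is 7 + 21 = 28.

28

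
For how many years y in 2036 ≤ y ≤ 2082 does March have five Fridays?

March has 31 days; it has five Fridays when Friday falls among the first (month-length − 28) days — i.e. when March 1 is one of Friday/Thursday/Wednesday.
March 1 by year: 2036:Sat 2037:Sun 2038:Mon 2039:Tue 2040:Thu✓ 2041:Fri✓ 2042:Sat 2043:Sun 2044:Tue 2045:Wed✓ 2046:Thu✓ 2047:Fri✓ 2048:Sun 2049:Mon 2050:Tue …(17 more)… 2068:Thu✓ 2069:Fri✓ 2070:Sat 2071:Sun 2072:Tue 2073:Wed✓ 2074:Thu✓ 2075:Fri✓ 2076:Sun 2077:Mon 2078:Tue 2079:Wed✓ 2080:Fri✓ 2081:Sat 2082:Sun
Years with five Fridays: 2040, 2041, 2045, 2046, 2047, 2051, 2052, 2056, 2057, 2058, 2062, 2063, 2068, 2069, 2073, 2074, 2075, 2079, 2080 → 19.

19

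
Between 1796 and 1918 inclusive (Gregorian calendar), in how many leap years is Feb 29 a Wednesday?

Leap years in 1796–1918: 29 of them.
Feb 29 weekday advances by 5 (mod 7) from one leap year to the next four years later (or differs when a century non-leap intervenes).
Leap-day weekdays: 1796:Mon 1804:Wed✓ 1808:Mon 1812:Sat 1816:Thu 1820:Tue 1824:Sun 1828:Fri 1832:Wed✓ 1836:Mon 1840:Sat 1844:Thu 1848:Tue …(3 more)… 1864:Mon 1868:Sat 1872:Thu 1876:Tue 1880:Sun 1884:Fri 1888:Wed✓ 1892:Mon 1896:Sat 1904:Mon 1908:Sat 1912:Thu 1916:Tue
Wednesday: 1804, 1832, 1860, 1888 → 4.

4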